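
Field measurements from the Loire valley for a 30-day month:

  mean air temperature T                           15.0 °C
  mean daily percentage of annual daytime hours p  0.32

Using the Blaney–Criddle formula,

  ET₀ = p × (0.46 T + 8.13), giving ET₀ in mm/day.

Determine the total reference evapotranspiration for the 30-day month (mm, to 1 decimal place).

ET₀ = 0.32 × (0.46 × 15.0 + 8.13) = 0.32 × 15.030 = 4.8096 mm/d
Monthly total = 4.8096 × 30 = 144.288 mm

144.3 mm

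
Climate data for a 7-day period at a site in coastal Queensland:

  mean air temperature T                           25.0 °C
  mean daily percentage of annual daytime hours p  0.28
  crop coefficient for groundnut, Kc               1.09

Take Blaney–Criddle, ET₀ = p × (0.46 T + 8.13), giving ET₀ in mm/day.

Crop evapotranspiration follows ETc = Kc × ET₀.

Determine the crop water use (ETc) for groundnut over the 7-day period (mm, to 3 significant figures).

41.9 mm

ET₀ = 0.28 × (0.46 × 25.0 + 8.13) = 0.28 × 19.630 = 5.4964 mm/d
ETc = Kc × ET₀ = 1.09 × 5.4964 = 5.9911 mm/d
Over 7 days: 5.9911 × 7 = 41.938 mm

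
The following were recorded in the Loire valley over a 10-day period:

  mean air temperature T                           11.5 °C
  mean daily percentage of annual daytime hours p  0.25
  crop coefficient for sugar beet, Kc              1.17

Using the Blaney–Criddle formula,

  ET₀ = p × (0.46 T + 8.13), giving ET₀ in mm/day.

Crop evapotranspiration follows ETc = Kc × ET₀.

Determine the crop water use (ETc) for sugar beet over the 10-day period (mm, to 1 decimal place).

39.3 mm

ET₀ = 0.25 × (0.46 × 11.5 + 8.13) = 0.25 × 13.420 = 3.3550 mm/d
ETc = Kc × ET₀ = 1.17 × 3.3550 = 3.9254 mm/d
Over 10 days: 3.9254 × 10 = 39.254 mm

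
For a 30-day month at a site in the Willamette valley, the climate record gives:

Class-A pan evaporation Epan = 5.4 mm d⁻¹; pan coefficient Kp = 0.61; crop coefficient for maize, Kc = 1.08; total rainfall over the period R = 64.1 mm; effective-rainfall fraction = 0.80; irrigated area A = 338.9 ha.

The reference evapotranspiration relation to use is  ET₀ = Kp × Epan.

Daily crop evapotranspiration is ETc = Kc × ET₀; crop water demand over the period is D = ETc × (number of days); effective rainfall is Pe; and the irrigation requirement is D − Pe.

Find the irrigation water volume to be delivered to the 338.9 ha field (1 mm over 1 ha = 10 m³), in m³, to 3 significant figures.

ET₀ = 0.61 × 5.4 = 3.2940 mm/d
ETc = Kc × ET₀ = 1.08 × 3.2940 = 3.5575 mm/d
Crop demand D = ETc × 30 d = 3.5575 × 30 = 106.725 mm
Pe = 0.80 × 64.1 = 51.280 mm
D − Pe = 106.725 − 51.280 = 55.445 mm
Volume = 55.445 mm × 338.9 ha × 10 = 187903.1 m³

188000 m³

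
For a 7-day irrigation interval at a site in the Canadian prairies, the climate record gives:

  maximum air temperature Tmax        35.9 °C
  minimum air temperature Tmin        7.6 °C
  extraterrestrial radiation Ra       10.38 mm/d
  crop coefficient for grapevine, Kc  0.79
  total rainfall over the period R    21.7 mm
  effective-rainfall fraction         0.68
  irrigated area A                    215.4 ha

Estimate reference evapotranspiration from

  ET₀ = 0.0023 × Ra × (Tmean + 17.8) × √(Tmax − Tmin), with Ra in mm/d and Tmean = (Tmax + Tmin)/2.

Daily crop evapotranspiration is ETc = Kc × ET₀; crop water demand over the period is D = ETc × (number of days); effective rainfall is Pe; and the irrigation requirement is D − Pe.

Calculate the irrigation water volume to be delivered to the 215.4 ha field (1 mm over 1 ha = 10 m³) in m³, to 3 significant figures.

Tmean = (35.9 + 7.6)/2 = 21.75 °C
ET₀ = 0.0023 × 10.38 × (21.75 + 17.8) × √28.3 = 0.0023 × 10.38 × 39.55 × 5.3198 = 5.0230 mm/d
ETc = Kc × ET₀ = 0.79 × 5.0230 = 3.9682 mm/d
Crop demand D = ETc × 7 d = 3.9682 × 7 = 27.777 mm
Pe = 0.68 × 21.7 = 14.756 mm
D − Pe = 27.777 − 14.756 = 13.021 mm
Volume = 13.021 mm × 215.4 ha × 10 = 28047.2 m³

28000 m³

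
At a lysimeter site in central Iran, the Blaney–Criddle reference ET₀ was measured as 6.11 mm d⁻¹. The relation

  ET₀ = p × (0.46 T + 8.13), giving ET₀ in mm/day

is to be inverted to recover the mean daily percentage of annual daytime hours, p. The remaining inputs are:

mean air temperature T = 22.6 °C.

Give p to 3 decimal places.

0.330

p = ET₀ / (0.46 T + 8.13) = 6.11 / (0.46 × 22.6 + 8.13) = 6.11 / 18.526 = 0.3298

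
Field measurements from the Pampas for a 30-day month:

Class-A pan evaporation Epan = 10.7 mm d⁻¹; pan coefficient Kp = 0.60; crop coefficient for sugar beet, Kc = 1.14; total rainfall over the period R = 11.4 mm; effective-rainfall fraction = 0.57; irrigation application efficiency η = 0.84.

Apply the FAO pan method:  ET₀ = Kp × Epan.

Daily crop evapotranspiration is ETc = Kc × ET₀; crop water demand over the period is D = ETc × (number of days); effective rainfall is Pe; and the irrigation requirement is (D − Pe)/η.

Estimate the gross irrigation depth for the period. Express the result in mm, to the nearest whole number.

254 mm

ET₀ = 0.60 × 10.7 = 6.4200 mm/d
ETc = Kc × ET₀ = 1.14 × 6.4200 = 7.3188 mm/d
Crop demand D = ETc × 30 d = 7.3188 × 30 = 219.564 mm
Pe = 0.57 × 11.4 = 6.498 mm
D − Pe = 219.564 − 6.498 = 213.066 mm
Gross irrigation = 213.066 / 0.84 = 253.650 mm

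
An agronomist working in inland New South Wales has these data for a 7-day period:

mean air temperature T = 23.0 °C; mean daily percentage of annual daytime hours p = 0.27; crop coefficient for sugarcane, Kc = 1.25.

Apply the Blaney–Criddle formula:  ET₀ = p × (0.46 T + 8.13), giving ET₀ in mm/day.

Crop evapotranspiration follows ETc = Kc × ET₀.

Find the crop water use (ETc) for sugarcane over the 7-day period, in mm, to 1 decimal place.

44.2 mm

ET₀ = 0.27 × (0.46 × 23.0 + 8.13) = 0.27 × 18.710 = 5.0517 mm/d
ETc = Kc × ET₀ = 1.25 × 5.0517 = 6.3146 mm/d
Over 7 days: 6.3146 × 7 = 44.202 mm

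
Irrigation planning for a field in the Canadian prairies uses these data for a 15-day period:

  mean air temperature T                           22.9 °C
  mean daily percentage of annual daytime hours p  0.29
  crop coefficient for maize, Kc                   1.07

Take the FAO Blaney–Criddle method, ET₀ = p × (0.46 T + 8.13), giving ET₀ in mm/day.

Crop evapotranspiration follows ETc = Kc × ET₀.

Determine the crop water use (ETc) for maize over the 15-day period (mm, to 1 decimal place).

ET₀ = 0.29 × (0.46 × 22.9 + 8.13) = 0.29 × 18.664 = 5.4126 mm/d
ETc = Kc × ET₀ = 1.07 × 5.4126 = 5.7915 mm/d
Over 15 days: 5.7915 × 15 = 86.873 mm

86.9 mm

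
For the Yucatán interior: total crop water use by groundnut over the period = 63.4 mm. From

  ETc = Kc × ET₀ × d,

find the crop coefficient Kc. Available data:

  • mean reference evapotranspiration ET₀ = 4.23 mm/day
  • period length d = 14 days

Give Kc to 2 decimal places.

ETc = Kc × ET₀ × d  ⇒  Kc = ETc / (ET₀ × d)
Kc = 63.4 / (4.23 × 14) = 63.4 / 59.22 = 1.0706

1.07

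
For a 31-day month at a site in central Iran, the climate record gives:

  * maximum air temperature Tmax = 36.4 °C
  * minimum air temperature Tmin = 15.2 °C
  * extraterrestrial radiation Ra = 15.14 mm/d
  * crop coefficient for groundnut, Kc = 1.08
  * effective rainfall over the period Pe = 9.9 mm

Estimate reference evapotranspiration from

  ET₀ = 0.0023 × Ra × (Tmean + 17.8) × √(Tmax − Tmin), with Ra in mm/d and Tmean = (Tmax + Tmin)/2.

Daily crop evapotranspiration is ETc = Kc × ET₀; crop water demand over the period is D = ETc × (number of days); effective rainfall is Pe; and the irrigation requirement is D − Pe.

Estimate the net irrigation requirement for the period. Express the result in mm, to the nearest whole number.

224 mm

Tmean = (36.4 + 15.2)/2 = 25.80 °C
ET₀ = 0.0023 × 15.14 × (25.80 + 17.8) × √21.2 = 0.0023 × 15.14 × 43.60 × 4.6043 = 6.9904 mm/d
ETc = Kc × ET₀ = 1.08 × 6.9904 = 7.5496 mm/d
Crop demand D = ETc × 31 d = 7.5496 × 31 = 234.038 mm
D − Pe = 234.038 − 9.9 = 224.138 mm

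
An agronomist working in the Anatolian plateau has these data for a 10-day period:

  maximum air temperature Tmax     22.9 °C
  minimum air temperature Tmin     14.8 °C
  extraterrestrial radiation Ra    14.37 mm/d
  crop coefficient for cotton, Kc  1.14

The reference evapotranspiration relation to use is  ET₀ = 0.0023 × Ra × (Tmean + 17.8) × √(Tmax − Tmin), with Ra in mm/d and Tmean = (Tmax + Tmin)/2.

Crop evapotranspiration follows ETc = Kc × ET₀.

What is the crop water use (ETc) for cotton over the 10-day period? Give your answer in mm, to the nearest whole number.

39 mm

Tmean = (22.9 + 14.8)/2 = 18.85 °C
ET₀ = 0.0023 × 14.37 × (18.85 + 17.8) × √8.1 = 0.0023 × 14.37 × 36.65 × 2.8460 = 3.4474 mm/d
ETc = Kc × ET₀ = 1.14 × 3.4474 = 3.9300 mm/d
Over 10 days: 3.9300 × 10 = 39.300 mm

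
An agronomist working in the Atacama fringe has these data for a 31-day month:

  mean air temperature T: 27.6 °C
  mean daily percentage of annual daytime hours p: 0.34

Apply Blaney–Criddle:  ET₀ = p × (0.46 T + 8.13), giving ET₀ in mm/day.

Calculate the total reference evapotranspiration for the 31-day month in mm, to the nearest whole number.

220 mm

ET₀ = 0.34 × (0.46 × 27.6 + 8.13) = 0.34 × 20.826 = 7.0808 mm/d
Monthly total = 7.0808 × 31 = 219.505 mm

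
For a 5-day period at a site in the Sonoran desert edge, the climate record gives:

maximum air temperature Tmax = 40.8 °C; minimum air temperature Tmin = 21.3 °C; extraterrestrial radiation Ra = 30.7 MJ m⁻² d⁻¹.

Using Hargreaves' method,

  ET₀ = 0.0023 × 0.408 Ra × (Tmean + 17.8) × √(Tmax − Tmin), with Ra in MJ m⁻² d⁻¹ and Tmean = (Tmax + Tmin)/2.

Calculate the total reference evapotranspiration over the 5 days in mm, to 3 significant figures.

31.1 mm

Tmean = (40.8 + 21.3)/2 = 31.05 °C
0.408 Ra = 0.408 × 30.7 = 12.5256 mm/d equivalent
ET₀ = 0.0023 × 12.5256 × (31.05 + 17.8) × √19.5 = 0.0023 × 12.5256 × 48.85 × 4.4159 = 6.2146 mm/d
Over 5 days: 6.2146 × 5 = 31.073 mm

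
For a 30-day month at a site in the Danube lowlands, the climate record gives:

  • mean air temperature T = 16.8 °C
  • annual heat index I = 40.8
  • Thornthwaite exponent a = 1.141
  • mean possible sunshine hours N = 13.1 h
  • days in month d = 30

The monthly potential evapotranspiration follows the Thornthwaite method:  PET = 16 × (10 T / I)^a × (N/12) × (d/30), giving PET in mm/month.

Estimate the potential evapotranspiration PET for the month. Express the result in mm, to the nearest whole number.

10T/I = 10 × 16.8 / 40.8 = 4.1176
(10T/I)^a = 4.1176^1.141 = 5.0270
Uncorrected PET = 16 × 5.0270 = 80.432 mm
Correction = (N/12)(d/30) = (13.1/12)(30/30) = 1.0917
PET = 80.432 × 1.0917 = 87.808 mm/month

88 mm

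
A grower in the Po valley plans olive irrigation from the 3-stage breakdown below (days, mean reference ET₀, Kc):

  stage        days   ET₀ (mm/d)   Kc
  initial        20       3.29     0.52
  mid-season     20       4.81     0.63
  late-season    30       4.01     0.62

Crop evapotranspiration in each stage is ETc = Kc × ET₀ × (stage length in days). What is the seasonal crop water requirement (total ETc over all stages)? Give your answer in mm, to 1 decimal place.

169.4 mm

initial: 0.52 × 3.29 × 20 = 34.22 mm
mid-season: 0.63 × 4.81 × 20 = 60.61 mm
late-season: 0.62 × 4.01 × 30 = 74.59 mm
Seasonal total = 169.42 mm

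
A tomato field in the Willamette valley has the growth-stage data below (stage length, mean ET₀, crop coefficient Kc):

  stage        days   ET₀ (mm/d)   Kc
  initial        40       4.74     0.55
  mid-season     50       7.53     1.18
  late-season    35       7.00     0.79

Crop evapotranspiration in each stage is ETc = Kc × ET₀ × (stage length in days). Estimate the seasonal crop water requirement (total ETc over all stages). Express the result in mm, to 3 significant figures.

initial: 0.55 × 4.74 × 40 = 104.28 mm
mid-season: 1.18 × 7.53 × 50 = 444.27 mm
late-season: 0.79 × 7.00 × 35 = 193.55 mm
Seasonal total = 742.10 mm

742 mm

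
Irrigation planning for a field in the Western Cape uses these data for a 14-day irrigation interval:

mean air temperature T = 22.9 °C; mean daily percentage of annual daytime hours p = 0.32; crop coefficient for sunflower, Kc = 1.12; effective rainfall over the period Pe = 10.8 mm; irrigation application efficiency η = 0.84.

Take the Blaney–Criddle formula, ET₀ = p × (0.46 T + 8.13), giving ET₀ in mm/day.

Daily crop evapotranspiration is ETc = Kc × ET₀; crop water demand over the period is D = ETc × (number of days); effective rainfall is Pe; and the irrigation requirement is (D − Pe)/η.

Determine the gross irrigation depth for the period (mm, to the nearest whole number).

ET₀ = 0.32 × (0.46 × 22.9 + 8.13) = 0.32 × 18.664 = 5.9725 mm/d
ETc = Kc × ET₀ = 1.12 × 5.9725 = 6.6892 mm/d
Crop demand D = ETc × 14 d = 6.6892 × 14 = 93.649 mm
D − Pe = 93.649 − 10.8 = 82.849 mm
Gross irrigation = 82.849 / 0.84 = 98.630 mm

99 mm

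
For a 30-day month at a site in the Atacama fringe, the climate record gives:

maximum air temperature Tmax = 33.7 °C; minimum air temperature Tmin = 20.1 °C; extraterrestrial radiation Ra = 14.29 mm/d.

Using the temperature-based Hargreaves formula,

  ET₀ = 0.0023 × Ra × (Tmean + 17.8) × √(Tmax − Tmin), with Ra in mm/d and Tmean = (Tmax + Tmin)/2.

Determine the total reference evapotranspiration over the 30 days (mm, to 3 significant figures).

Tmean = (33.7 + 20.1)/2 = 26.90 °C
ET₀ = 0.0023 × 14.29 × (26.90 + 17.8) × √13.6 = 0.0023 × 14.29 × 44.70 × 3.6878 = 5.4179 mm/d
Over 30 days: 5.4179 × 30 = 162.537 mm

163 mm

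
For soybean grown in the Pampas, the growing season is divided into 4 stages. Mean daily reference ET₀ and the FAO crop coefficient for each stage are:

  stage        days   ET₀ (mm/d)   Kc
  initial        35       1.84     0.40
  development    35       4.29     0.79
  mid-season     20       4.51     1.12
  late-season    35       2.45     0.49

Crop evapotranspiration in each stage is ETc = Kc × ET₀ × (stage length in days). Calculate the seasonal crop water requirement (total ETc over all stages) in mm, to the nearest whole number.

287 mm

initial: 0.40 × 1.84 × 35 = 25.76 mm
development: 0.79 × 4.29 × 35 = 118.62 mm
mid-season: 1.12 × 4.51 × 20 = 101.02 mm
late-season: 0.49 × 2.45 × 35 = 42.02 mm
Seasonal total = 287.42 mm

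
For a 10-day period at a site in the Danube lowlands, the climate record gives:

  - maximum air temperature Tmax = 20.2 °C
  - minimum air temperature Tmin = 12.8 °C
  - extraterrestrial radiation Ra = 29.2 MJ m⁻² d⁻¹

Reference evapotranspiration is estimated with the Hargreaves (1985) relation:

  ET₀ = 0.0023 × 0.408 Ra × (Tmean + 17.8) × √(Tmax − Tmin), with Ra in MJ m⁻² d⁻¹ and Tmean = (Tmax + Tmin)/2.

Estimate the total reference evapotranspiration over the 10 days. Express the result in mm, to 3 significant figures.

25.6 mm

Tmean = (20.2 + 12.8)/2 = 16.50 °C
0.408 Ra = 0.408 × 29.2 = 11.9136 mm/d equivalent
ET₀ = 0.0023 × 11.9136 × (16.50 + 17.8) × √7.4 = 0.0023 × 11.9136 × 34.30 × 2.7203 = 2.5567 mm/d
Over 10 days: 2.5567 × 10 = 25.567 mm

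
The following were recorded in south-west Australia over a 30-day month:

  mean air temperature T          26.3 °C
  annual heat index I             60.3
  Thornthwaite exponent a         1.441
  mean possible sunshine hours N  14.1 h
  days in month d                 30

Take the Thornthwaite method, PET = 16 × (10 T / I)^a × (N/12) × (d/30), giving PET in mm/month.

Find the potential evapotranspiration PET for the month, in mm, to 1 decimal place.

10T/I = 10 × 26.3 / 60.3 = 4.3615
(10T/I)^a = 4.3615^1.441 = 8.3506
Uncorrected PET = 16 × 8.3506 = 133.610 mm
Correction = (N/12)(d/30) = (14.1/12)(30/30) = 1.1750
PET = 133.610 × 1.1750 = 156.992 mm/month

157.0 mm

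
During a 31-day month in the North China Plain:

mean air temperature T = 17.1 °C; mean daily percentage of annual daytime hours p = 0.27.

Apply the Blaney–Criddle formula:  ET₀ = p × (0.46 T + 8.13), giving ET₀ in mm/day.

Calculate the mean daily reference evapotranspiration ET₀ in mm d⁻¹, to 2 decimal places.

ET₀ = 0.27 × (0.46 × 17.1 + 8.13) = 0.27 × 15.996 = 4.3189 mm/d

4.32 mm d⁻¹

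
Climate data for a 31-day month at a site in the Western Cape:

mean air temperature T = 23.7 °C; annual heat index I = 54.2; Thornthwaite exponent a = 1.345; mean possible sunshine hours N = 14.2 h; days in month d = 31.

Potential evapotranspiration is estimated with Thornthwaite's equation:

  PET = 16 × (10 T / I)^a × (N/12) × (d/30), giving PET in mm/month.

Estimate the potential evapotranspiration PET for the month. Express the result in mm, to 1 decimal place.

10T/I = 10 × 23.7 / 54.2 = 4.3727
(10T/I)^a = 4.3727^1.345 = 7.2746
Uncorrected PET = 16 × 7.2746 = 116.394 mm
Correction = (N/12)(d/30) = (14.2/12)(31/30) = 1.2228
PET = 116.394 × 1.2228 = 142.327 mm/month

142.3 mm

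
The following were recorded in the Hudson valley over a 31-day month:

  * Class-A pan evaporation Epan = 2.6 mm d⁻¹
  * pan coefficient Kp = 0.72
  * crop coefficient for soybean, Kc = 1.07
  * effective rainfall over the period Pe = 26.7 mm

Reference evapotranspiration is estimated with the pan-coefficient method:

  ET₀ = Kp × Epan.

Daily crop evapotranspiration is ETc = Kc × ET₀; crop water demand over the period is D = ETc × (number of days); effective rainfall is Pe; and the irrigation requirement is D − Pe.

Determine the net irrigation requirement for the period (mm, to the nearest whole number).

35 mm

ET₀ = 0.72 × 2.6 = 1.8720 mm/d
ETc = Kc × ET₀ = 1.07 × 1.8720 = 2.0030 mm/d
Crop demand D = ETc × 31 d = 2.0030 × 31 = 62.093 mm
D − Pe = 62.093 − 26.7 = 35.393 mm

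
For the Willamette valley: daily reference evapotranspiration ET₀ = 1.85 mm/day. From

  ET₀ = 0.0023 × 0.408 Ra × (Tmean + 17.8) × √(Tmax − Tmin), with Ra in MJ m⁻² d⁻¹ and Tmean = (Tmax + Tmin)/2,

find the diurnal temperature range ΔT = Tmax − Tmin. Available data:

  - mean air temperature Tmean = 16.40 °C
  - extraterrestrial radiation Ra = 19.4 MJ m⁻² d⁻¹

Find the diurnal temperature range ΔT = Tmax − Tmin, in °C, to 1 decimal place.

8.8 °C

√ΔT = ET₀ / [0.0023 × 0.408 × Ra × (Tmean+17.8)] = 1.85 / (0.0023 × 7.9152 × 34.20) = 2.9714
ΔT = 2.9714² = 8.829 °C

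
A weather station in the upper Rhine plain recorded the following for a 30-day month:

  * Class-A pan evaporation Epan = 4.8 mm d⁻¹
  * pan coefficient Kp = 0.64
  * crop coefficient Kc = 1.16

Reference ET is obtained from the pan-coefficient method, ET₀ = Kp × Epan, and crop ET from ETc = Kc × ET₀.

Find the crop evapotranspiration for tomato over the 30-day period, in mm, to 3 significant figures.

ET₀ = 0.64 × 4.8 = 3.0720 mm/d
ETc = Kc × ET₀ = 1.16 × 3.0720 = 3.5635 mm/d
Over 30 days: 3.5635 × 30 = 106.905 mm

107 mm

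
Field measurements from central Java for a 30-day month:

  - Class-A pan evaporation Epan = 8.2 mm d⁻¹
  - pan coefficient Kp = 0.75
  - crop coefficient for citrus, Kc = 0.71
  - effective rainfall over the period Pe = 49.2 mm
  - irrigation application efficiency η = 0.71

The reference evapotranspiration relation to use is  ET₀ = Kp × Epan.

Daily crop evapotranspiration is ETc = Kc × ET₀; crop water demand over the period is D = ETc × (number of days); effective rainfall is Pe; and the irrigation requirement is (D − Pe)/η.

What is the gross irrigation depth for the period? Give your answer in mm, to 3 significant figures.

ET₀ = 0.75 × 8.2 = 6.1500 mm/d
ETc = Kc × ET₀ = 0.71 × 6.1500 = 4.3665 mm/d
Crop demand D = ETc × 30 d = 4.3665 × 30 = 130.995 mm
D − Pe = 130.995 − 49.2 = 81.795 mm
Gross irrigation = 81.795 / 0.71 = 115.204 mm

115 mm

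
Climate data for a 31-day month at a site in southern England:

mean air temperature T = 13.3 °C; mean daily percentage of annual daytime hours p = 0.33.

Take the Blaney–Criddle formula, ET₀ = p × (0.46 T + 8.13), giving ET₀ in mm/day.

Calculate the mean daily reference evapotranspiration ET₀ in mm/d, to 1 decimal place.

ET₀ = 0.33 × (0.46 × 13.3 + 8.13) = 0.33 × 14.248 = 4.7018 mm/d

4.7 mm/d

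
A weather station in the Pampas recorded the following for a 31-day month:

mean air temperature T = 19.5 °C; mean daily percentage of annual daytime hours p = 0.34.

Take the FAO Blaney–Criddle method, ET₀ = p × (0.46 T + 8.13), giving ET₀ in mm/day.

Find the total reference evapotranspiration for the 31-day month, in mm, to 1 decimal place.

180.2 mm

ET₀ = 0.34 × (0.46 × 19.5 + 8.13) = 0.34 × 17.100 = 5.8140 mm/d
Monthly total = 5.8140 × 31 = 180.234 mm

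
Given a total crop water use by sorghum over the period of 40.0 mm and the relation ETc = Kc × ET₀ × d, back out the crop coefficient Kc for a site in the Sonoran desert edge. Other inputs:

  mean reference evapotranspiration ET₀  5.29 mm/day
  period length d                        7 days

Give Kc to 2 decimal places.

ETc = Kc × ET₀ × d  ⇒  Kc = ETc / (ET₀ × d)
Kc = 40.0 / (5.29 × 7) = 40.0 / 37.03 = 1.0802

1.08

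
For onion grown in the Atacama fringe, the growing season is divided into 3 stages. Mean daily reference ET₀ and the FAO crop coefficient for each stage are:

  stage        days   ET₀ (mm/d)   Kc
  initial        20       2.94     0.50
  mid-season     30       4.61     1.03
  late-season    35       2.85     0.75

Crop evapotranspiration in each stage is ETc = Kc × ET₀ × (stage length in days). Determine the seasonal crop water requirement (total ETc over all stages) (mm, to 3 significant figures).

247 mm

initial: 0.50 × 2.94 × 20 = 29.40 mm
mid-season: 1.03 × 4.61 × 30 = 142.45 mm
late-season: 0.75 × 2.85 × 35 = 74.81 mm
Seasonal total = 246.66 mm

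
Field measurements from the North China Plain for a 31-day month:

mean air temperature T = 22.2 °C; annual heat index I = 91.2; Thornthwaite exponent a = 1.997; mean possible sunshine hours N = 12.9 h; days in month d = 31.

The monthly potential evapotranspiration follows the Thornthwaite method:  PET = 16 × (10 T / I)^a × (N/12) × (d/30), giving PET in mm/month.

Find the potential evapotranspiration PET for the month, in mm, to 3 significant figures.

105 mm

10T/I = 10 × 22.2 / 91.2 = 2.4342
(10T/I)^a = 2.4342^1.997 = 5.9095
Uncorrected PET = 16 × 5.9095 = 94.552 mm
Correction = (N/12)(d/30) = (12.9/12)(31/30) = 1.1108
PET = 94.552 × 1.1108 = 105.028 mm/month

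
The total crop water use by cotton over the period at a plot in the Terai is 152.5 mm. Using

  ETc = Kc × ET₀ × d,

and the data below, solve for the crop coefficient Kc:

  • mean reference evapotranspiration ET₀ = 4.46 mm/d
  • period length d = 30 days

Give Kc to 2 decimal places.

ETc = Kc × ET₀ × d  ⇒  Kc = ETc / (ET₀ × d)
Kc = 152.5 / (4.46 × 30) = 152.5 / 133.80 = 1.1398

1.14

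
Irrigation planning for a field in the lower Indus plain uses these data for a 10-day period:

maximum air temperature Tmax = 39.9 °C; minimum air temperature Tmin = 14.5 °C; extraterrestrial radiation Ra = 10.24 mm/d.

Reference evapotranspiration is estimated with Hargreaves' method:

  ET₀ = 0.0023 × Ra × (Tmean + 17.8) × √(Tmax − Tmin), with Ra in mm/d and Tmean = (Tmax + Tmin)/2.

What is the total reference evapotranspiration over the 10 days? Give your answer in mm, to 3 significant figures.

53.4 mm

Tmean = (39.9 + 14.5)/2 = 27.20 °C
ET₀ = 0.0023 × 10.24 × (27.20 + 17.8) × √25.4 = 0.0023 × 10.24 × 45.00 × 5.0398 = 5.3414 mm/d
Over 10 days: 5.3414 × 10 = 53.414 mm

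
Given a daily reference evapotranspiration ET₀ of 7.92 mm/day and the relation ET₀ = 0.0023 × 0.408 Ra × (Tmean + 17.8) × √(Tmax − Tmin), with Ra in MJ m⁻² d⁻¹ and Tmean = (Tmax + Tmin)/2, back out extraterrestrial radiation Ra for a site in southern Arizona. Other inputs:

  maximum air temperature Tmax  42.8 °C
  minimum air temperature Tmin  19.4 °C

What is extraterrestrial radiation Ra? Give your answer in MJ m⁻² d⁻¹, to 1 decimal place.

Tmean = (42.8+19.4)/2 = 31.10 °C; ΔT = 23.4
Ra = ET₀ / [0.0023 × 0.408 × (Tmean+17.8) × √ΔT]
   = 7.92 / (0.0023 × 0.408 × 48.90 × 4.8374) = 35.679 MJ m⁻² d⁻¹

35.7 MJ m⁻² d⁻¹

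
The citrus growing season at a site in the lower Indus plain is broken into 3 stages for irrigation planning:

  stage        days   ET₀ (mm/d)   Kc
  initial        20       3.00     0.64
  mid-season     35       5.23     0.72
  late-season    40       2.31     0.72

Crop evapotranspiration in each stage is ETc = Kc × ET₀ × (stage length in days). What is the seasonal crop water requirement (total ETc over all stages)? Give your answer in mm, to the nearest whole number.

237 mm

initial: 0.64 × 3.00 × 20 = 38.40 mm
mid-season: 0.72 × 5.23 × 35 = 131.80 mm
late-season: 0.72 × 2.31 × 40 = 66.53 mm
Seasonal total = 236.73 mm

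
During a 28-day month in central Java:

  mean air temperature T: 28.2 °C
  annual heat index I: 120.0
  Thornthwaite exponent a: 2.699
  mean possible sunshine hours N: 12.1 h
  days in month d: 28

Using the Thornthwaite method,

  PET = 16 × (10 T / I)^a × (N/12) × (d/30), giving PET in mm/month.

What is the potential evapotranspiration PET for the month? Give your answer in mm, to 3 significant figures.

10T/I = 10 × 28.2 / 120.0 = 2.3500
(10T/I)^a = 2.3500^2.699 = 10.0349
Uncorrected PET = 16 × 10.0349 = 160.558 mm
Correction = (N/12)(d/30) = (12.1/12)(28/30) = 0.9411
PET = 160.558 × 0.9411 = 151.101 mm/month

151 mm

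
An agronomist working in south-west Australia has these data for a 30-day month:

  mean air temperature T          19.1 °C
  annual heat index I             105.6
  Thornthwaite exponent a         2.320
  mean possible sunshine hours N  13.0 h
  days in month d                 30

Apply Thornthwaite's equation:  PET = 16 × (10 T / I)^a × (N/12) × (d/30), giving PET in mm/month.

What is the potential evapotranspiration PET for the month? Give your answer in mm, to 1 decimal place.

10T/I = 10 × 19.1 / 105.6 = 1.8087
(10T/I)^a = 1.8087^2.320 = 3.9545
Uncorrected PET = 16 × 3.9545 = 63.272 mm
Correction = (N/12)(d/30) = (13.0/12)(30/30) = 1.0833
PET = 63.272 × 1.0833 = 68.543 mm/month

68.5 mm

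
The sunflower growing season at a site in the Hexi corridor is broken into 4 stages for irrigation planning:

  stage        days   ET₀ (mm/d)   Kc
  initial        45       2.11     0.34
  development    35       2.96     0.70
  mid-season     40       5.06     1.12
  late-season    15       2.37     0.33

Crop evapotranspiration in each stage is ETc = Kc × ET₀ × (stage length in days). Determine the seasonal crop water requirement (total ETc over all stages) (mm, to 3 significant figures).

initial: 0.34 × 2.11 × 45 = 32.28 mm
development: 0.70 × 2.96 × 35 = 72.52 mm
mid-season: 1.12 × 5.06 × 40 = 226.69 mm
late-season: 0.33 × 2.37 × 15 = 11.73 mm
Seasonal total = 343.22 mm

343 mm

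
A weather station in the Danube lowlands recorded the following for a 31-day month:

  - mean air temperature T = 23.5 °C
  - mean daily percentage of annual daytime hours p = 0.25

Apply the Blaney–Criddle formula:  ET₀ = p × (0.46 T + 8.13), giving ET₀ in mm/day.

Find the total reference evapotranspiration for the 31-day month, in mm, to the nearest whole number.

ET₀ = 0.25 × (0.46 × 23.5 + 8.13) = 0.25 × 18.940 = 4.7350 mm/d
Monthly total = 4.7350 × 31 = 146.785 mm

147 mm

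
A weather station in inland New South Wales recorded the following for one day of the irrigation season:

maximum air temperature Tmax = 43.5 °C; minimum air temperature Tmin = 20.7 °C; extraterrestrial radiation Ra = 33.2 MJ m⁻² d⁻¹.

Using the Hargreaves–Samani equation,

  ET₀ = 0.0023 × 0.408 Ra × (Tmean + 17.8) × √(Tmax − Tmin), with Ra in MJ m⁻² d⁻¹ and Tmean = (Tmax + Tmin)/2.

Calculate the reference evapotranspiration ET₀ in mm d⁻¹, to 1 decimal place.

Tmean = (43.5 + 20.7)/2 = 32.10 °C
0.408 Ra = 0.408 × 33.2 = 13.5456 mm/d equivalent
ET₀ = 0.0023 × 13.5456 × (32.10 + 17.8) × √22.8 = 0.0023 × 13.5456 × 49.90 × 4.7749 = 7.4232 mm/d

7.4 mm d⁻¹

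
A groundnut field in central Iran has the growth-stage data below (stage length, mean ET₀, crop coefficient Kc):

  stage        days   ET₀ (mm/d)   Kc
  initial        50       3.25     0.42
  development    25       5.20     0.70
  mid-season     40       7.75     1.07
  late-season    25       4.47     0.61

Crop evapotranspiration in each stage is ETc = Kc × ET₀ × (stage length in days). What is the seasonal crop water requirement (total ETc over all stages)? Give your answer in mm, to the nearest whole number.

559 mm

initial: 0.42 × 3.25 × 50 = 68.25 mm
development: 0.70 × 5.20 × 25 = 91.00 mm
mid-season: 1.07 × 7.75 × 40 = 331.70 mm
late-season: 0.61 × 4.47 × 25 = 68.17 mm
Seasonal total = 559.12 mm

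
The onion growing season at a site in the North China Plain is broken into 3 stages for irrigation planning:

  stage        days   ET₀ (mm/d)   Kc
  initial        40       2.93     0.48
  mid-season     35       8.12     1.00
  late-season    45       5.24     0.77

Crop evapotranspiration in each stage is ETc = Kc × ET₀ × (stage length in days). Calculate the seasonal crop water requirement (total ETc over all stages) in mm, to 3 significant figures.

initial: 0.48 × 2.93 × 40 = 56.26 mm
mid-season: 1.00 × 8.12 × 35 = 284.20 mm
late-season: 0.77 × 5.24 × 45 = 181.57 mm
Seasonal total = 522.03 mm

522 mm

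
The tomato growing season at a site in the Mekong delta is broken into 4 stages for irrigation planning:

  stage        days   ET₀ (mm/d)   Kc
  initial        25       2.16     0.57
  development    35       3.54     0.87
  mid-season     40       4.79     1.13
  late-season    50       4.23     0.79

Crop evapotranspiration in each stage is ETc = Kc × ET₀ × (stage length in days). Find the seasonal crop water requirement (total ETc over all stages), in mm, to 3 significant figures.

522 mm

initial: 0.57 × 2.16 × 25 = 30.78 mm
development: 0.87 × 3.54 × 35 = 107.79 mm
mid-season: 1.13 × 4.79 × 40 = 216.51 mm
late-season: 0.79 × 4.23 × 50 = 167.09 mm
Seasonal total = 522.17 mm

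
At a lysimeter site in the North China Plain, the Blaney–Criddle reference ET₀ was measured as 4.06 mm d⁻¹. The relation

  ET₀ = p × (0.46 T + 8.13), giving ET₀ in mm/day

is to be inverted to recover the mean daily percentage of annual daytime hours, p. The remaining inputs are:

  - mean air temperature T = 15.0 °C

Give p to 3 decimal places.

p = ET₀ / (0.46 T + 8.13) = 4.06 / (0.46 × 15.0 + 8.13) = 4.06 / 15.030 = 0.2701

0.270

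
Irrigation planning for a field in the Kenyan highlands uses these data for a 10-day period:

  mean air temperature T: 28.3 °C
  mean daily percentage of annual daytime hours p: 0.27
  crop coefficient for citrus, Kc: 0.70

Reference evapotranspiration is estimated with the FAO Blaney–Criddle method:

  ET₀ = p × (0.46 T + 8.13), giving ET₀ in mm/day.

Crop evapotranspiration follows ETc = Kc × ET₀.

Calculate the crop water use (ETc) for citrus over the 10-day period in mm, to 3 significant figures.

40.0 mm

ET₀ = 0.27 × (0.46 × 28.3 + 8.13) = 0.27 × 21.148 = 5.7100 mm/d
ETc = Kc × ET₀ = 0.70 × 5.7100 = 3.9970 mm/d
Over 10 days: 3.9970 × 10 = 39.970 mm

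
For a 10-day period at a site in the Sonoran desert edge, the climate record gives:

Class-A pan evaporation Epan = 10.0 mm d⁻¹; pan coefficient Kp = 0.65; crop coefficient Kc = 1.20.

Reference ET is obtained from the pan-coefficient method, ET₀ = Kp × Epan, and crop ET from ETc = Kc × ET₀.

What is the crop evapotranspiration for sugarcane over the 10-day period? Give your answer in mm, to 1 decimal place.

78.0 mm

ET₀ = 0.65 × 10.0 = 6.5000 mm/d
ETc = Kc × ET₀ = 1.20 × 6.5000 = 7.8000 mm/d
Over 10 days: 7.8000 × 10 = 78.000 mm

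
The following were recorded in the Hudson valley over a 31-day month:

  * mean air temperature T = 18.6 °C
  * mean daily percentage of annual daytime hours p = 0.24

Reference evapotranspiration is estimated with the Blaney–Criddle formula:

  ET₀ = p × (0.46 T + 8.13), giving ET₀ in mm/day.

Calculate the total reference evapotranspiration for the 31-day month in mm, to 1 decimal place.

ET₀ = 0.24 × (0.46 × 18.6 + 8.13) = 0.24 × 16.686 = 4.0046 mm/d
Monthly total = 4.0046 × 31 = 124.143 mm

124.1 mm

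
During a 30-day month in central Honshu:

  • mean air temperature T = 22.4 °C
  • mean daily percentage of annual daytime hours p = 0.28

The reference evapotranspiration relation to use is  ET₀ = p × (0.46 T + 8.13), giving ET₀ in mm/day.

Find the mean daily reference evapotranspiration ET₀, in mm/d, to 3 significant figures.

ET₀ = 0.28 × (0.46 × 22.4 + 8.13) = 0.28 × 18.434 = 5.1615 mm/d

5.16 mm/d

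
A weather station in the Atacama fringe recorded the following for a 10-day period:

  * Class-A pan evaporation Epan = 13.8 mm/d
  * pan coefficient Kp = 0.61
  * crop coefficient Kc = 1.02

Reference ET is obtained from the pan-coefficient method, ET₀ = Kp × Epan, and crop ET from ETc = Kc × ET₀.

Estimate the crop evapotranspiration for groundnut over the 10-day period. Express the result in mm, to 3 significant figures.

ET₀ = 0.61 × 13.8 = 8.4180 mm/d
ETc = Kc × ET₀ = 1.02 × 8.4180 = 8.5864 mm/d
Over 10 days: 8.5864 × 10 = 85.864 mm

85.9 mm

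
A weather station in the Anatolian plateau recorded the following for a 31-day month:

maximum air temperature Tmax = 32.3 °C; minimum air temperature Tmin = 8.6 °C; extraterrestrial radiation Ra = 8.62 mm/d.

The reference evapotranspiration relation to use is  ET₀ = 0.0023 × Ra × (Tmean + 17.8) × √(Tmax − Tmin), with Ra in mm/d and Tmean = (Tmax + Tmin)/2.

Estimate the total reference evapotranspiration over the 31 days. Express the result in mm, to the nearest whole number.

Tmean = (32.3 + 8.6)/2 = 20.45 °C
ET₀ = 0.0023 × 8.62 × (20.45 + 17.8) × √23.7 = 0.0023 × 8.62 × 38.25 × 4.8683 = 3.6918 mm/d
Over 31 days: 3.6918 × 31 = 114.446 mm

114 mm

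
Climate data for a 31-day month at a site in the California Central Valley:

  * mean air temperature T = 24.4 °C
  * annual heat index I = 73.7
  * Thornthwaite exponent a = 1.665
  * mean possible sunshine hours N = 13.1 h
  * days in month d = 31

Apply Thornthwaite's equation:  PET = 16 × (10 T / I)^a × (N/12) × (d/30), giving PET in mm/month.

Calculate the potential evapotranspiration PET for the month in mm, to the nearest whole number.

10T/I = 10 × 24.4 / 73.7 = 3.3107
(10T/I)^a = 3.3107^1.665 = 7.3395
Uncorrected PET = 16 × 7.3395 = 117.432 mm
Correction = (N/12)(d/30) = (13.1/12)(31/30) = 1.1281
PET = 117.432 × 1.1281 = 132.475 mm/month

132 mm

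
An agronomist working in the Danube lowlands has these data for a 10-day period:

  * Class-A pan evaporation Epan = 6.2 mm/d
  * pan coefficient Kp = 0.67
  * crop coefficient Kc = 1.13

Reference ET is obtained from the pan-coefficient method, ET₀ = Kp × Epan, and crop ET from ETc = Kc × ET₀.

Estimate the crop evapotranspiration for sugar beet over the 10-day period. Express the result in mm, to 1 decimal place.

46.9 mm

ET₀ = 0.67 × 6.2 = 4.1540 mm/d
ETc = Kc × ET₀ = 1.13 × 4.1540 = 4.6940 mm/d
Over 10 days: 4.6940 × 10 = 46.940 mm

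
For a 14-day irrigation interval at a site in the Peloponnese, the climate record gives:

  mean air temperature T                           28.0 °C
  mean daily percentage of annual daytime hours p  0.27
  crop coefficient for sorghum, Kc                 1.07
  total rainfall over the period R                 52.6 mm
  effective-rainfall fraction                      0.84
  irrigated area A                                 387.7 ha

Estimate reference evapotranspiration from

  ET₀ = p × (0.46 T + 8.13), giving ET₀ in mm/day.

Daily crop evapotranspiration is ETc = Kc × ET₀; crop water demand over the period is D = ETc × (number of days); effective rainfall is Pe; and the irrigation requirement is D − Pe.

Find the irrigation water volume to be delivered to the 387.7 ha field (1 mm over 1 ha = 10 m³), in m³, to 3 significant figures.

ET₀ = 0.27 × (0.46 × 28.0 + 8.13) = 0.27 × 21.010 = 5.6727 mm/d
ETc = Kc × ET₀ = 1.07 × 5.6727 = 6.0698 mm/d
Crop demand D = ETc × 14 d = 6.0698 × 14 = 84.977 mm
Pe = 0.84 × 52.6 = 44.184 mm
D − Pe = 84.977 − 44.184 = 40.793 mm
Volume = 40.793 mm × 387.7 ha × 10 = 158154.5 m³

158000 m³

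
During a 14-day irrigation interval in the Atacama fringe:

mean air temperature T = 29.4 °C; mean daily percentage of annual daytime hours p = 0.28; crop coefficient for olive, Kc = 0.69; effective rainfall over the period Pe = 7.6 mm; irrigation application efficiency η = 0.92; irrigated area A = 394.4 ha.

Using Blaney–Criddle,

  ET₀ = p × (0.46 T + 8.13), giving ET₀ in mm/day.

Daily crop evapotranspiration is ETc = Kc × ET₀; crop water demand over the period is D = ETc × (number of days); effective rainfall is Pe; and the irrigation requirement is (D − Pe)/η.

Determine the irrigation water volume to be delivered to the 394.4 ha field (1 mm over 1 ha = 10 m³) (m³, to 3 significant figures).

ET₀ = 0.28 × (0.46 × 29.4 + 8.13) = 0.28 × 21.654 = 6.0631 mm/d
ETc = Kc × ET₀ = 0.69 × 6.0631 = 4.1835 mm/d
Crop demand D = ETc × 14 d = 4.1835 × 14 = 58.569 mm
D − Pe = 58.569 − 7.6 = 50.969 mm
Gross irrigation = 50.969 / 0.92 = 55.401 mm
Volume = 55.401 mm × 394.4 ha × 10 = 218501.5 m³

219000 m³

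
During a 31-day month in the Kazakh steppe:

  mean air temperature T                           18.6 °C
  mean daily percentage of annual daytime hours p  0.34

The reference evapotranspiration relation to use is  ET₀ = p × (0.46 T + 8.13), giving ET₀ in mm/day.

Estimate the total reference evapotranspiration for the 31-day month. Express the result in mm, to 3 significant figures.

176 mm

ET₀ = 0.34 × (0.46 × 18.6 + 8.13) = 0.34 × 16.686 = 5.6732 mm/d
Monthly total = 5.6732 × 31 = 175.869 mm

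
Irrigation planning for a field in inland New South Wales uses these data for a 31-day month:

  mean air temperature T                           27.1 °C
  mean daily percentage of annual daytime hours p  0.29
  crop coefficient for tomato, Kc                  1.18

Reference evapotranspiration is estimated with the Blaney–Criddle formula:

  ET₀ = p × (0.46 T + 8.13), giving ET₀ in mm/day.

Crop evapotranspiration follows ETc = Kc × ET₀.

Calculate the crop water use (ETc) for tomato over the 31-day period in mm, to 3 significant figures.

ET₀ = 0.29 × (0.46 × 27.1 + 8.13) = 0.29 × 20.596 = 5.9728 mm/d
ETc = Kc × ET₀ = 1.18 × 5.9728 = 7.0479 mm/d
Over 31 days: 7.0479 × 31 = 218.485 mm

218 mm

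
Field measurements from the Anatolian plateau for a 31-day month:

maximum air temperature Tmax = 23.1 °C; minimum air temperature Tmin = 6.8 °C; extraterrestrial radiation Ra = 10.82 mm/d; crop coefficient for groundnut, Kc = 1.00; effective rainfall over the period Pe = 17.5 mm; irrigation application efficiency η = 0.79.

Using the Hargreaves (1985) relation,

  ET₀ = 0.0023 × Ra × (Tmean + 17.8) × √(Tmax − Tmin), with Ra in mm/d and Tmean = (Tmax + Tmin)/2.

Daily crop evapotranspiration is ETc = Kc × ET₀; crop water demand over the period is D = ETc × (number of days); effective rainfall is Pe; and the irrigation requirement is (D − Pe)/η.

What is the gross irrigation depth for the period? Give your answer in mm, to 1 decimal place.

107.0 mm

Tmean = (23.1 + 6.8)/2 = 14.95 °C
ET₀ = 0.0023 × 10.82 × (14.95 + 17.8) × √16.3 = 0.0023 × 10.82 × 32.75 × 4.0373 = 3.2905 mm/d
ETc = Kc × ET₀ = 1.00 × 3.2905 = 3.2905 mm/d
Crop demand D = ETc × 31 d = 3.2905 × 31 = 102.006 mm
D − Pe = 102.006 − 17.5 = 84.506 mm
Gross irrigation = 84.506 / 0.79 = 106.970 mm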